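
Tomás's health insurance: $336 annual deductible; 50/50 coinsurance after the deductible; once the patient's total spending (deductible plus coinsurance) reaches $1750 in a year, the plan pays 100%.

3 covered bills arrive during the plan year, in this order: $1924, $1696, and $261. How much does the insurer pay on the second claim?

Claim 1 — $1924: $336 to deductible, leaving $1588; patient's 50% is $794. Patient owes $1130 (running OOP $1130). Plan pays $1924 − $1130 = $794.
Claim 2 — $1696: deductible already satisfied, so patient's share is 50% × $1696 = $848. That would push OOP to $1978, over the $1750 cap, so patient pays $1750 − $1130 = $620. Plan pays $1696 − $620 = $1076.

$1076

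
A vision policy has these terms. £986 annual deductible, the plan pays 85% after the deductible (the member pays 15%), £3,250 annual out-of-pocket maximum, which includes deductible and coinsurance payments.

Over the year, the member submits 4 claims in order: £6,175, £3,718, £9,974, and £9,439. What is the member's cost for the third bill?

£927.95

Claim 1 (£6,175): £986 to deductible, leaving £5,189; 15% of £5,189 = £778.35. Member pays £1,764.35; OOP now £1,764.35.
Claim 2 (£3,718): 15% coinsurance on £3,718 = £557.70. Member pays £557.70; OOP now £2,322.05.
Claim 3 (£9,974): deductible met; 15% of £9,974 = £1,496.10. OOP would hit £3,818.15 > £3,250, so the cap limits the member to £3,250 − £2,322.05 = £927.95.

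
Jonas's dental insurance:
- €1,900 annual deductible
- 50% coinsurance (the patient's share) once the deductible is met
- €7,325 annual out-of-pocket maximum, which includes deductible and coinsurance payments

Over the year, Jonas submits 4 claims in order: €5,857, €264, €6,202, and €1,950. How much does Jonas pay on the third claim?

€3,101

Claim 1 (€5,857): deductible takes €1,900, €3,957 remains; 50% of €3,957 = €1,978.50. Patient owes €3,878.50 (running OOP €3,878.50).
Claim 2 (€264): 50% coinsurance on €264 = €132. Patient pays €132; OOP now €4,010.50.
Claim 3 (€6,202): deductible already satisfied, so patient's share is 50% × €6,202 = €3,101. Patient owes €3,101 (running OOP €7,111.50).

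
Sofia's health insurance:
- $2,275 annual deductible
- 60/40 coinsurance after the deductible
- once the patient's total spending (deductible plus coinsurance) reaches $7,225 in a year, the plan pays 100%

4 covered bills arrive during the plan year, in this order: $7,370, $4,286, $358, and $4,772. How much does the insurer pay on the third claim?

Claim 1 ($7,370): $2,275 finishes the deductible; $5,095 goes to coinsurance; coinsurance $5,095 × 40% = $2,038. Patient owes $4,313 (running OOP $4,313). Plan pays $7,370 − $4,313 = $3,057.
Claim 2 ($4,286): 40% coinsurance on $4,286 = $1,714.40. Cost to patient: $1,714.40. OOP to date $6,027.40. Insurer: $4,286 − $1,714.40 = $2,571.60.
Claim 3 ($358): 40% coinsurance on $358 = $143.20. Cost to patient: $143.20. OOP to date $6,170.60. Plan pays $358 − $143.20 = $214.80.

$214.80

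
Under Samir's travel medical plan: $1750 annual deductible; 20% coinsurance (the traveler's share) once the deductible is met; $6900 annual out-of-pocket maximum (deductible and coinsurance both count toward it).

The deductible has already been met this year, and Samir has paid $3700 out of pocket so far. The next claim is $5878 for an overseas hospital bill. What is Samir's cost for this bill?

The deductible is already satisfied, so the full bill goes to coinsurance.
Traveler's 20% share of $5878 is $1175.60.
Total out-of-pocket so far would be $3700 + $1175.60 = $4875.60, below the $6900 cap — no reduction.

$1175.60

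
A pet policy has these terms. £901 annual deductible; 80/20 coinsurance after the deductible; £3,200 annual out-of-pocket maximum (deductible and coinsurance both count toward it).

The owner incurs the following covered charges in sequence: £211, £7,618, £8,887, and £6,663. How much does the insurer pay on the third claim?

#1 (£211): all of it applies to the deductible. Owner pays £211; OOP now £211. Plan pays £211 − £211 = £0.
#2 (£7,618): £690 to deductible, leaving £6,928; coinsurance £6,928 × 20% = £1,385.60. Cost to owner: £2,075.60. OOP to date £2,286.60. Plan pays £7,618 − £2,075.60 = £5,542.40.
#3 (£8,887): 20% coinsurance on £8,887 = £1,777.40. OOP would hit £4,064 > £3,200, so the cap limits the owner to £3,200 − £2,286.60 = £913.40. Plan pays £8,887 − £913.40 = £7,973.60.

£7,973.60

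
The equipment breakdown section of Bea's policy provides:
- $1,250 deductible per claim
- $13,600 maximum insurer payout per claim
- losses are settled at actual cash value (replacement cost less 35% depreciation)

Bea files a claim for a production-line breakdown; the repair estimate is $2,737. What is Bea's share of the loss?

At 35% depreciation, ACV = $2,737 − $957.95 = $1,779.05.
Less the $1,250 deductible: $1,779.05 − $1,250 = $529.05.
That's under the $13,600 cap, so the insurer reimburses the full $529.05.
Business owner's share is the uncovered remainder: $2,737 − $529.05 = $2,207.95.

$2,207.95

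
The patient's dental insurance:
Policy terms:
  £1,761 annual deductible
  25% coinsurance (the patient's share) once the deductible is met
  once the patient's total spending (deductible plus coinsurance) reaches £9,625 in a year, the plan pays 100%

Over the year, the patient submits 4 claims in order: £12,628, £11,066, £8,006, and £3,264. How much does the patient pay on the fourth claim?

£379.25

Claim 1 — £12,628: deductible takes £1,761, £10,867 remains; coinsurance £10,867 × 25% = £2,716.75. Patient owes £4,477.75 (running OOP £4,477.75).
Claim 2 — £11,066: 25% coinsurance on £11,066 = £2,766.50. Patient pays £2,766.50; OOP now £7,244.25.
Claim 3 — £8,006: 25% coinsurance on £8,006 = £2,001.50. Patient owes £2,001.50 (running OOP £9,245.75).
Claim 4 — £3,264: deductible already satisfied, so patient's share is 25% × £3,264 = £816. That would push OOP to £10,061.75, over the £9,625 cap, so patient pays £9,625 − £9,245.75 = £379.25.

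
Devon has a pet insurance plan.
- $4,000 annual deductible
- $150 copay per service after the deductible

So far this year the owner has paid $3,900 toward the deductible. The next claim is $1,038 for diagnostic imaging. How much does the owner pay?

Remaining deductible: $4,000 − $3,900 = $100.
That leaves $1,038 − $100 = $938 for the copay.
Copay on this service: $150.
So the owner owes $100 + $150 = $250.

$250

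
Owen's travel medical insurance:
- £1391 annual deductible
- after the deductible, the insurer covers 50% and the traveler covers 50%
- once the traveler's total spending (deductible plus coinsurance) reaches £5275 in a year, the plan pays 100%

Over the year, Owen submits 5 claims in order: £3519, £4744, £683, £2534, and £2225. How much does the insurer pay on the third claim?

Claim 1 (£3519): deductible takes £1391, £2128 remains; traveler's 50% is £1064. Traveler owes £2455 (running OOP £2455). Insurer: £3519 − £2455 = £1064.
Claim 2 (£4744): 50% coinsurance on £4744 = £2372. Traveler pays £2372; OOP now £4827. Plan pays £4744 − £2372 = £2372.
Claim 3 (£683): 50% coinsurance on £683 = £341.50. Traveler pays £341.50; OOP now £5168.50. Plan pays £683 − £341.50 = £341.50.

£341.50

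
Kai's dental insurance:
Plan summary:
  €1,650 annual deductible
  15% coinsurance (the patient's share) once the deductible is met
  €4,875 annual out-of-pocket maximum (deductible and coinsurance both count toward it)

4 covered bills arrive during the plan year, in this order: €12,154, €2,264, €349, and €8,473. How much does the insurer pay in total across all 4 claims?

€18,365

Claim 1 — €12,154: deductible takes €1,650, €10,504 remains; patient's 15% is €1,575.60. Cost to patient: €3,225.60. OOP to date €3,225.60. Plan pays €12,154 − €3,225.60 = €8,928.40.
Claim 2 — €2,264: deductible already satisfied, so patient's share is 15% × €2,264 = €339.60. Patient owes €339.60 (running OOP €3,565.20). Insurer: €2,264 − €339.60 = €1,924.40.
Claim 3 — €349: 15% coinsurance on €349 = €52.35. Patient owes €52.35 (running OOP €3,617.55). Insurer: €349 − €52.35 = €296.65.
Claim 4 — €8,473: deductible met; 15% of €8,473 = €1,270.95. That would push OOP to €4,888.50, over the €4,875 cap, so patient pays €4,875 − €3,617.55 = €1,257.45. Insurer: €8,473 − €1,257.45 = €7,215.55.
Insurer total: €8,928.40 + €1,924.40 + €296.65 + €7,215.55 = €18,365.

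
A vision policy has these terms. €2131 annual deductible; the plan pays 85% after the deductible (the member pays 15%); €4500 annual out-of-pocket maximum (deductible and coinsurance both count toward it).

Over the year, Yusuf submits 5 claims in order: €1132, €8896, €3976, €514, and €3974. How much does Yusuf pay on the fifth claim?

€510.95

#1 (€1132): entire amount goes to the deductible. Member owes €1132 (running OOP €1132).
#2 (€8896): €999 to deductible, leaving €7897; coinsurance €7897 × 15% = €1184.55. Member pays €2183.55; OOP now €3315.55.
#3 (€3976): deductible already satisfied, so member's share is 15% × €3976 = €596.40. Member owes €596.40 (running OOP €3911.95).
#4 (€514): deductible already satisfied, so member's share is 15% × €514 = €77.10. Member pays €77.10; OOP now €3989.05.
#5 (€3974): deductible already satisfied, so member's share is 15% × €3974 = €596.10. OOP would hit €4585.15 > €4500, so the cap limits the member to €4500 − €3989.05 = €510.95.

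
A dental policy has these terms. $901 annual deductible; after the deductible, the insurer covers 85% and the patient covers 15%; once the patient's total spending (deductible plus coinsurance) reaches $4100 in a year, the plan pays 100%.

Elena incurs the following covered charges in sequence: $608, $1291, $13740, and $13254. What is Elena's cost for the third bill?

Claim 1 — $608: entire amount goes to the deductible. Patient owes $608 (running OOP $608).
Claim 2 — $1291: deductible takes $293, $998 remains; patient's 15% is $149.70. Cost to patient: $442.70. OOP to date $1050.70.
Claim 3 — $13740: 15% coinsurance on $13740 = $2061. Patient owes $2061 (running OOP $3111.70).

$2061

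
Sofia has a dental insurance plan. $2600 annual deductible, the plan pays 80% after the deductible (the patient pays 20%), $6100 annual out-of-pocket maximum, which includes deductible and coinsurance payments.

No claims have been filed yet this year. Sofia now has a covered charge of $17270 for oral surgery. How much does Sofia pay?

$5534

Nothing has been paid toward the $2600 deductible, so the first $2600 of this charge is applied there.
The remaining $14670 (= $17270 − $2600) moves to coinsurance.
Patient's 20% share of $14670 is $2934.
So the patient owes $2600 + $2934 = $5534 before any cap.
Year-to-date out-of-pocket becomes $0 + $5534 = $5534, still under the $6100 maximum, so no cap applies.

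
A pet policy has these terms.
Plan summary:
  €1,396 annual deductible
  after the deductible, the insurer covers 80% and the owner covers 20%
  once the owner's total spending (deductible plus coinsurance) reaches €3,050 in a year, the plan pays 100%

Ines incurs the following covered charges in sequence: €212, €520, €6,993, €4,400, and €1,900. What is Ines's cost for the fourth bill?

#1 (€212): all of it applies to the deductible. Owner pays €212; OOP now €212.
#2 (€520): entire amount goes to the deductible. Cost to owner: €520. OOP to date €732.
#3 (€6,993): €664 finishes the deductible; €6,329 goes to coinsurance; owner's 20% is €1,265.80. Owner pays €1,929.80; OOP now €2,661.80.
#4 (€4,400): deductible already satisfied, so owner's share is 20% × €4,400 = €880. That would push OOP to €3,541.80, over the €3,050 cap, so owner pays €3,050 − €2,661.80 = €388.20.

€388.20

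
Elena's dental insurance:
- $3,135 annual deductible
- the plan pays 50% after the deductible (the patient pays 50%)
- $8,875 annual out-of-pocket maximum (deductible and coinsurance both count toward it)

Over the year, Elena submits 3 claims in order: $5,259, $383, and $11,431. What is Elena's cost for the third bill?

Claim 1 ($5,259): $3,135 finishes the deductible; $2,124 goes to coinsurance; patient's 50% is $1,062. Cost to patient: $4,197. OOP to date $4,197.
Claim 2 ($383): 50% coinsurance on $383 = $191.50. Cost to patient: $191.50. OOP to date $4,388.50.
Claim 3 ($11,431): deductible met; 50% of $11,431 = $5,715.50. OOP would hit $10,104 > $8,875, so the cap limits the patient to $8,875 − $4,388.50 = $4,486.50.

$4,486.50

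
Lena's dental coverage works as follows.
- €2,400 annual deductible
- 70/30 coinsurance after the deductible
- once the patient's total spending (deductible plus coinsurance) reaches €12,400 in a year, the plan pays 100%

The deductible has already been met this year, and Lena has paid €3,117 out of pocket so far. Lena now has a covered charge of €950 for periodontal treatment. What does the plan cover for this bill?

With the deductible met, the entire €950 is subject to coinsurance.
Coinsurance: €950 × 30% = €285.
Year-to-date out-of-pocket becomes €3,117 + €285 = €3,402, still under the €12,400 maximum, so no cap applies.
Insurer pays the balance: €950 − €285 = €665.

€665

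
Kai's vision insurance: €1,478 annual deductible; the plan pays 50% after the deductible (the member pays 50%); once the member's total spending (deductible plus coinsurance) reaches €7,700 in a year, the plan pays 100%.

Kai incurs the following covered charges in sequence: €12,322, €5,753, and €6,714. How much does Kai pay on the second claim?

€800

Claim 1 (€12,322): deductible takes €1,478, €10,844 remains; coinsurance €10,844 × 50% = €5,422. Member pays €6,900; OOP now €6,900.
Claim 2 (€5,753): deductible met; 50% of €5,753 = €2,876.50. OOP would hit €9,776.50 > €7,700, so the cap limits the member to €7,700 − €6,900 = €800.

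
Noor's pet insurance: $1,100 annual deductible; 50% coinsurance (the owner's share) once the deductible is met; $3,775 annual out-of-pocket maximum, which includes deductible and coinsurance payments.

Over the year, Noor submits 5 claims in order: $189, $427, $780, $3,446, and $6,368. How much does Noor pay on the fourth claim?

Claim 1 ($189): all of it applies to the deductible. Owner owes $189 (running OOP $189).
Claim 2 ($427): all of it applies to the deductible. Owner pays $427; OOP now $616.
Claim 3 ($780): $484 finishes the deductible; $296 goes to coinsurance; coinsurance $296 × 50% = $148. Owner owes $632 (running OOP $1,248).
Claim 4 ($3,446): deductible met; 50% of $3,446 = $1,723. Owner pays $1,723; OOP now $2,971.

$1,723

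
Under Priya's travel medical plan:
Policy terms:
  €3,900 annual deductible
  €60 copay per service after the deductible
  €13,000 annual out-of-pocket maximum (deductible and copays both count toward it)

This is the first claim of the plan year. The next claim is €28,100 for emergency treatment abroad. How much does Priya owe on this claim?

The full €3,900 deductible is still open; €3,900 of this bill applies to it.
The remaining €24,200 (= €28,100 − €3,900) moves to the copay.
Copay on this service: €60.
Traveler responsibility before any cap: €3,900 + €60 = €3,960.
Total out-of-pocket so far would be €0 + €3,960 = €3,960, below the €13,000 cap — no reduction.

€3,960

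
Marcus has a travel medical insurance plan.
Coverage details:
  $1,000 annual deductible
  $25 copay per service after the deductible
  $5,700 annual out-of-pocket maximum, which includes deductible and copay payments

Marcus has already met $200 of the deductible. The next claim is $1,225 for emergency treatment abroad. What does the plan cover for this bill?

Deductible still to meet: $1,000 − $200 = $800.
After the $800 deductible portion, $1,225 − $800 = $425 is subject to the copay.
Copay on this service: $25.
So the traveler owes $800 + $25 = $825 before any cap.
Year-to-date out-of-pocket becomes $200 + $825 = $1,025, still under the $5,700 maximum, so no cap applies.
The insurer covers the remainder: $1,225 − $825 = $400.

$400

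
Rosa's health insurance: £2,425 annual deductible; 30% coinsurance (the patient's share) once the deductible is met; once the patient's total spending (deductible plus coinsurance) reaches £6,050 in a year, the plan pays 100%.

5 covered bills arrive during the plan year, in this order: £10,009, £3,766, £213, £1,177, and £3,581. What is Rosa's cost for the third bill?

#1 (£10,009): £2,425 finishes the deductible; £7,584 goes to coinsurance; patient's 30% is £2,275.20. Cost to patient: £4,700.20. OOP to date £4,700.20.
#2 (£3,766): deductible met; 30% of £3,766 = £1,129.80. Patient pays £1,129.80; OOP now £5,830.
#3 (£213): deductible met; 30% of £213 = £63.90. Cost to patient: £63.90. OOP to date £5,893.90.

£63.90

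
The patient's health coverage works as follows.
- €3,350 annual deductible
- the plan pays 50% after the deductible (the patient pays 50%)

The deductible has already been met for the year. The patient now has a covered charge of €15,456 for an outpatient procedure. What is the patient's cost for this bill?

€7,728

With the deductible met, the entire €15,456 is subject to coinsurance.
Patient's 50% share of €15,456 is €7,728.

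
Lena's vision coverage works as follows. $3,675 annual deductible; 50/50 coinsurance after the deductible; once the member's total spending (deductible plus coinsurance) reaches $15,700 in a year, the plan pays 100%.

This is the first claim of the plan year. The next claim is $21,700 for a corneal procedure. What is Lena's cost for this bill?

$12,687.50

The full $3,675 deductible is still open; $3,675 of this bill applies to it.
That leaves $21,700 − $3,675 = $18,025 for coinsurance.
50% of $18,025 = $9,012.50 falls to the member.
That puts the member's cost at $3,675 + $9,012.50 = $12,687.50 before any cap.
Cumulative spending $0 + $12,687.50 = $12,687.50 stays under the $15,700 maximum.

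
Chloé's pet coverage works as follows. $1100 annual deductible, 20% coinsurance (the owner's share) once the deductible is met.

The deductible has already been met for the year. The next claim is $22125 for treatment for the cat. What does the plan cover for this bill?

$17700

The deductible is already satisfied, so the full bill goes to coinsurance.
Owner's 20% share of $22125 is $4425.
The insurer covers the remainder: $22125 − $4425 = $17700.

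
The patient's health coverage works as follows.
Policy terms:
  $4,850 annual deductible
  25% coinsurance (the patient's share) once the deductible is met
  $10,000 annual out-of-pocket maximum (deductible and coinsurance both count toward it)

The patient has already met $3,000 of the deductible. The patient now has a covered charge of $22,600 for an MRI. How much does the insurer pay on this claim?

$3,000 of the $4,850 deductible is already met, leaving $1,850.
After the $1,850 deductible portion, $22,600 − $1,850 = $20,750 is subject to coinsurance.
Coinsurance: $20,750 × 25% = $5,187.50.
That puts the patient's cost at $1,850 + $5,187.50 = $7,037.50 before any cap.
That would bring total out-of-pocket to $10,037.50, past the $10,000 cap. The patient is capped at $10,000 − $3,000 = $7,000 on this claim.
Insurer pays the balance: $22,600 − $7,000 = $15,600.

$15,600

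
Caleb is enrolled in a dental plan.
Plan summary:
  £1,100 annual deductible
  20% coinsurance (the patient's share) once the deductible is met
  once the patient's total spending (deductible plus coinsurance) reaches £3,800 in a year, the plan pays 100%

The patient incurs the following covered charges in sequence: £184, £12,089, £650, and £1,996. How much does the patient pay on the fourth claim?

£335.40

#1 (£184): fully absorbed by the deductible. Patient owes £184 (running OOP £184).
#2 (£12,089): deductible takes £916, £11,173 remains; coinsurance £11,173 × 20% = £2,234.60. Patient pays £3,150.60; OOP now £3,334.60.
#3 (£650): 20% coinsurance on £650 = £130. Cost to patient: £130. OOP to date £3,464.60.
#4 (£1,996): deductible met; 20% of £1,996 = £399.20. Adding that to £3,464.60 gives £3,863.80, past the £3,800 cap; patient pays only £3,800 − £3,464.60 = £335.40.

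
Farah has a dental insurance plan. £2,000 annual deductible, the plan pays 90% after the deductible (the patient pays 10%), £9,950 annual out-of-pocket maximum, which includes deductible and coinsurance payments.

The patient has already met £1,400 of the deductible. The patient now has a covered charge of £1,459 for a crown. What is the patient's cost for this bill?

£685.90

£1,400 of the £2,000 deductible is already met, leaving £600.
The remaining £859 (= £1,459 − £600) moves to coinsurance.
Patient's 10% share of £859 is £85.90.
So the patient owes £600 + £85.90 = £685.90 before any cap.
Cumulative spending £1,400 + £685.90 = £2,085.90 stays under the £9,950 maximum.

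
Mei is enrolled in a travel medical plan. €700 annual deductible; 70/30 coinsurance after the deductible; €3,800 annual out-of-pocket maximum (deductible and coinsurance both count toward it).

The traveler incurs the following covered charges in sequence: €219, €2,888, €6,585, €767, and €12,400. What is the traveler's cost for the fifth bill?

Claim 1 (€219): entire amount goes to the deductible. Traveler pays €219; OOP now €219.
Claim 2 (€2,888): €481 to deductible, leaving €2,407; coinsurance €2,407 × 30% = €722.10. Traveler pays €1,203.10; OOP now €1,422.10.
Claim 3 (€6,585): deductible met; 30% of €6,585 = €1,975.50. Traveler pays €1,975.50; OOP now €3,397.60.
Claim 4 (€767): deductible met; 30% of €767 = €230.10. Traveler owes €230.10 (running OOP €3,627.70).
Claim 5 (€12,400): 30% coinsurance on €12,400 = €3,720. OOP would hit €7,347.70 > €3,800, so the cap limits the traveler to €3,800 − €3,627.70 = €172.30.

€172.30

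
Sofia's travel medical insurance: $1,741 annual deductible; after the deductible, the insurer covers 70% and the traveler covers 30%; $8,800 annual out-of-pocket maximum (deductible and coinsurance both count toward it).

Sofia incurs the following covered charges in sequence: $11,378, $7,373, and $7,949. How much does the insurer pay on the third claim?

$5,993

#1 ($11,378): $1,741 finishes the deductible; $9,637 goes to coinsurance; 30% of $9,637 = $2,891.10. Traveler pays $4,632.10; OOP now $4,632.10. Plan pays $11,378 − $4,632.10 = $6,745.90.
#2 ($7,373): 30% coinsurance on $7,373 = $2,211.90. Cost to traveler: $2,211.90. OOP to date $6,844. Insurer: $7,373 − $2,211.90 = $5,161.10.
#3 ($7,949): 30% coinsurance on $7,949 = $2,384.70. Adding that to $6,844 gives $9,228.70, past the $8,800 cap; traveler pays only $8,800 − $6,844 = $1,956. Plan pays $7,949 − $1,956 = $5,993.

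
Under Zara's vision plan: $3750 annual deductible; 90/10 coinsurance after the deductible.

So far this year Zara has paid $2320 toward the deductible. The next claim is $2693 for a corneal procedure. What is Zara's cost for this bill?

$2320 of the $3750 deductible is already met, leaving $1430.
After the $1430 deductible portion, $2693 − $1430 = $1263 is subject to coinsurance.
Coinsurance: $1263 × 10% = $126.30.
Member responsibility: $1430 + $126.30 = $1556.30.

$1556.30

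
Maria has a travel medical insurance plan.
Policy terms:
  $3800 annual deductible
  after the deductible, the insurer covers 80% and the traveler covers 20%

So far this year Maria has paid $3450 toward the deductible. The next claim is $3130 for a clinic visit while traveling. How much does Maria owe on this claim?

Remaining deductible: $3800 − $3450 = $350.
After the $350 deductible portion, $3130 − $350 = $2780 is subject to coinsurance.
Coinsurance: $2780 × 20% = $556.
Traveler responsibility: $350 + $556 = $906.

$906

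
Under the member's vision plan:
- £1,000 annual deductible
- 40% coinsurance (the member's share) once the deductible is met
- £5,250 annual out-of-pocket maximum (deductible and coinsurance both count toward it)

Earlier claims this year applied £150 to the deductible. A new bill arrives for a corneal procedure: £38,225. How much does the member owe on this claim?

£5,100

£150 of the £1,000 deductible is already met, leaving £850.
After the £850 deductible portion, £38,225 − £850 = £37,375 is subject to coinsurance.
Member's 40% share of £37,375 is £14,950.
That puts the member's cost at £850 + £14,950 = £15,800 before any cap.
That would bring total out-of-pocket to £15,950, past the £5,250 cap. The member is capped at £5,250 − £150 = £5,100 on this claim.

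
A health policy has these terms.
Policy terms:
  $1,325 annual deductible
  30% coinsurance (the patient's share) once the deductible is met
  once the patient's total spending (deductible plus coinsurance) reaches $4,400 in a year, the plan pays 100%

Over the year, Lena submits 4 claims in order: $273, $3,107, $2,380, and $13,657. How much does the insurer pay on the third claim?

Claim 1 ($273): fully absorbed by the deductible. Patient pays $273; OOP now $273. Insurer: $273 − $273 = $0.
Claim 2 ($3,107): $1,052 finishes the deductible; $2,055 goes to coinsurance; patient's 30% is $616.50. Patient owes $1,668.50 (running OOP $1,941.50). Insurer: $3,107 − $1,668.50 = $1,438.50.
Claim 3 ($2,380): 30% coinsurance on $2,380 = $714. Patient owes $714 (running OOP $2,655.50). Plan pays $2,380 − $714 = $1,666.

$1,666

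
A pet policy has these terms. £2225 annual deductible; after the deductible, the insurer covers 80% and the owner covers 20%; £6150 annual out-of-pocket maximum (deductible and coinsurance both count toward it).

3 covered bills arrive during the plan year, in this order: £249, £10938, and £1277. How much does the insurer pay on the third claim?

Claim 1 — £249: entire amount goes to the deductible. Cost to owner: £249. OOP to date £249. Insurer: £249 − £249 = £0.
Claim 2 — £10938: £1976 to deductible, leaving £8962; 20% of £8962 = £1792.40. Owner pays £3768.40; OOP now £4017.40. Plan pays £10938 − £3768.40 = £7169.60.
Claim 3 — £1277: 20% coinsurance on £1277 = £255.40. Owner owes £255.40 (running OOP £4272.80). Plan pays £1277 − £255.40 = £1021.60.

£1021.60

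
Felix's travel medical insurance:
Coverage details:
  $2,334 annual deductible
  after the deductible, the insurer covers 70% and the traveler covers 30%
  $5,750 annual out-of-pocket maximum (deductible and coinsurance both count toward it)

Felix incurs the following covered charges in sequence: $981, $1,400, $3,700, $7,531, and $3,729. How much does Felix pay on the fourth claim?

Bill 1, $981: entire amount goes to the deductible. Cost to traveler: $981. OOP to date $981.
Bill 2, $1,400: $1,353 to deductible, leaving $47; traveler's 30% is $14.10. Traveler owes $1,367.10 (running OOP $2,348.10).
Bill 3, $3,700: 30% coinsurance on $3,700 = $1,110. Traveler pays $1,110; OOP now $3,458.10.
Bill 4, $7,531: deductible already satisfied, so traveler's share is 30% × $7,531 = $2,259.30. Traveler owes $2,259.30 (running OOP $5,717.40).

$2,259.30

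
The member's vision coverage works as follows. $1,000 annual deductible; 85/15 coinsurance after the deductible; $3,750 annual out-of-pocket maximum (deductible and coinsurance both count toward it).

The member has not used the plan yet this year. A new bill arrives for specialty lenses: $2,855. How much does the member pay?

$1,278.25

The full $1,000 deductible is still open; $1,000 of this bill applies to it.
The remaining $1,855 (= $2,855 − $1,000) moves to coinsurance.
Member's 15% share of $1,855 is $278.25.
So the member owes $1,000 + $278.25 = $1,278.25 before any cap.
Year-to-date out-of-pocket becomes $0 + $1,278.25 = $1,278.25, still under the $3,750 maximum, so no cap applies.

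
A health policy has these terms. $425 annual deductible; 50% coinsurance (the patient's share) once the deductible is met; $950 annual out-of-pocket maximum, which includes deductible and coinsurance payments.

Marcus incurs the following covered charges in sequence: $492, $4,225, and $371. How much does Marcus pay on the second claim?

Claim 1 — $492: $425 finishes the deductible; $67 goes to coinsurance; 50% of $67 = $33.50. Patient pays $458.50; OOP now $458.50.
Claim 2 — $4,225: deductible already satisfied, so patient's share is 50% × $4,225 = $2,112.50. That would push OOP to $2,571, over the $950 cap, so patient pays $950 − $458.50 = $491.50.

$491.50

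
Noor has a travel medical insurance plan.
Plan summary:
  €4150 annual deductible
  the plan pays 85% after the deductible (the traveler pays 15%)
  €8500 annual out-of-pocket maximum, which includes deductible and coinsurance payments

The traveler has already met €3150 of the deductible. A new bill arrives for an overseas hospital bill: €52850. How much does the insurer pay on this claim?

€47500

€3150 of the €4150 deductible is already met, leaving €1000.
That leaves €52850 − €1000 = €51850 for coinsurance.
Traveler's 15% share of €51850 is €7777.50.
That puts the traveler's cost at €1000 + €7777.50 = €8777.50 before any cap.
That would bring total out-of-pocket to €11927.50, past the €8500 cap. The traveler is capped at €8500 − €3150 = €5350 on this claim.
The insurer covers the remainder: €52850 − €5350 = €47500.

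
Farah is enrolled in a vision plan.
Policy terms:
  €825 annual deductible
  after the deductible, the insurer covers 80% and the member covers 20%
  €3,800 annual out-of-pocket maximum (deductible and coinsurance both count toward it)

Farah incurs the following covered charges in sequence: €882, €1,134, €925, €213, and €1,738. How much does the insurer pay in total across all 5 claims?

€3,253.60

Bill 1, €882: deductible takes €825, €57 remains; 20% of €57 = €11.40. Cost to member: €836.40. OOP to date €836.40. Insurer: €882 − €836.40 = €45.60.
Bill 2, €1,134: deductible met; 20% of €1,134 = €226.80. Cost to member: €226.80. OOP to date €1,063.20. Plan pays €1,134 − €226.80 = €907.20.
Bill 3, €925: 20% coinsurance on €925 = €185. Member owes €185 (running OOP €1,248.20). Plan pays €925 − €185 = €740.
Bill 4, €213: deductible met; 20% of €213 = €42.60. Cost to member: €42.60. OOP to date €1,290.80. Insurer: €213 − €42.60 = €170.40.
Bill 5, €1,738: deductible met; 20% of €1,738 = €347.60. Member pays €347.60; OOP now €1,638.40. Insurer: €1,738 − €347.60 = €1,390.40.
Insurer total: €45.60 + €907.20 + €740 + €170.40 + €1,390.40 = €3,253.60.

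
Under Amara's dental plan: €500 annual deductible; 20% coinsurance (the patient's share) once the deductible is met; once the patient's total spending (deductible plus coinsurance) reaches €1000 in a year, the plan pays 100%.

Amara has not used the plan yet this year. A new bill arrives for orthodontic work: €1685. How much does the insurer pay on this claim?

€948

Deductible not yet touched, so the first €500 of the bill goes to the deductible.
The remaining €1185 (= €1685 − €500) moves to coinsurance.
Coinsurance: €1185 × 20% = €237.
Patient responsibility before any cap: €500 + €237 = €737.
Cumulative spending €0 + €737 = €737 stays under the €1000 maximum.
Insurer pays the balance: €1685 − €737 = €948.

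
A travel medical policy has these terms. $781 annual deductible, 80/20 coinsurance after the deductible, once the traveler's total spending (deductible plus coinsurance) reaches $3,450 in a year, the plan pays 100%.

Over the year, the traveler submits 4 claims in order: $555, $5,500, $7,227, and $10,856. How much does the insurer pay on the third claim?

Claim 1 — $555: all of it applies to the deductible. Traveler pays $555; OOP now $555. Plan pays $555 − $555 = $0.
Claim 2 — $5,500: deductible takes $226, $5,274 remains; traveler's 20% is $1,054.80. Traveler pays $1,280.80; OOP now $1,835.80. Insurer: $5,500 − $1,280.80 = $4,219.20.
Claim 3 — $7,227: deductible already satisfied, so traveler's share is 20% × $7,227 = $1,445.40. Traveler pays $1,445.40; OOP now $3,281.20. Insurer: $7,227 − $1,445.40 = $5,781.60.

$5,781.60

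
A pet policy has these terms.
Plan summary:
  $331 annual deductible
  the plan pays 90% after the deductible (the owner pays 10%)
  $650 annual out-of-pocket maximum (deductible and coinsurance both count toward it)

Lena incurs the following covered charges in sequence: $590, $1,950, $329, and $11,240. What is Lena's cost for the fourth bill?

Claim 1 ($590): $331 finishes the deductible; $259 goes to coinsurance; 10% of $259 = $25.90. Cost to owner: $356.90. OOP to date $356.90.
Claim 2 ($1,950): deductible met; 10% of $1,950 = $195. Cost to owner: $195. OOP to date $551.90.
Claim 3 ($329): 10% coinsurance on $329 = $32.90. Cost to owner: $32.90. OOP to date $584.80.
Claim 4 ($11,240): 10% coinsurance on $11,240 = $1,124. OOP would hit $1,708.80 > $650, so the cap limits the owner to $650 − $584.80 = $65.20.

$65.20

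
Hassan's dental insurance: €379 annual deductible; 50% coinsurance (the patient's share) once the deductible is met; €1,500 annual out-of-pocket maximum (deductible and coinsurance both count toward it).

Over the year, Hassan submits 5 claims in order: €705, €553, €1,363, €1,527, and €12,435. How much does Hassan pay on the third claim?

€681.50

Bill 1, €705: €379 to deductible, leaving €326; 50% of €326 = €163. Cost to patient: €542. OOP to date €542.
Bill 2, €553: deductible already satisfied, so patient's share is 50% × €553 = €276.50. Patient owes €276.50 (running OOP €818.50).
Bill 3, €1,363: deductible already satisfied, so patient's share is 50% × €1,363 = €681.50. Patient pays €681.50; OOP now €1,500.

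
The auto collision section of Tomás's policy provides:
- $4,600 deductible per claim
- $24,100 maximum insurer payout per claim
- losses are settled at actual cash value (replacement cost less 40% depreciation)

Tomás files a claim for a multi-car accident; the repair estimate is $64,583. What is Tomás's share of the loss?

Depreciate 40%: the covered value is $64,583 × 0.6 = $38,749.80.
Less the $4,600 deductible: $38,749.80 − $4,600 = $34,149.80.
The $24,100 per-incident cap binds; insurer pays $24,100.
Driver's share is the uncovered remainder: $64,583 − $24,100 = $40,483.

$40,483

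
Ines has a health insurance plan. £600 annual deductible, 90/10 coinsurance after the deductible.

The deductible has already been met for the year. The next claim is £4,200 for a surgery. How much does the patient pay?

With the deductible met, the entire £4,200 is subject to coinsurance.
10% of £4,200 = £420 falls to the patient.

£420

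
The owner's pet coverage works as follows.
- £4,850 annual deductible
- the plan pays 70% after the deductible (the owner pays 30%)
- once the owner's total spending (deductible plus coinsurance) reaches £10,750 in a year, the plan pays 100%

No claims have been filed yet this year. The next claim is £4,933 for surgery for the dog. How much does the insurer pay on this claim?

Nothing has been paid toward the £4,850 deductible, so the first £4,850 of this charge is applied there.
After the £4,850 deductible portion, £4,933 − £4,850 = £83 is subject to coinsurance.
Coinsurance: £83 × 30% = £24.90.
So the owner owes £4,850 + £24.90 = £4,874.90 before any cap.
Year-to-date out-of-pocket becomes £0 + £4,874.90 = £4,874.90, still under the £10,750 maximum, so no cap applies.
The insurer covers the remainder: £4,933 − £4,874.90 = £58.10.

£58.10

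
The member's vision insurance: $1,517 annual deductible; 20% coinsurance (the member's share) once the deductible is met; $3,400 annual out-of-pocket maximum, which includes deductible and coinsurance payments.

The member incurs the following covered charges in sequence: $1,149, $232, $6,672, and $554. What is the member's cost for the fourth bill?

$110.80

Claim 1 ($1,149): fully absorbed by the deductible. Cost to member: $1,149. OOP to date $1,149.
Claim 2 ($232): fully absorbed by the deductible. Member pays $232; OOP now $1,381.
Claim 3 ($6,672): deductible takes $136, $6,536 remains; member's 20% is $1,307.20. Member owes $1,443.20 (running OOP $2,824.20).
Claim 4 ($554): 20% coinsurance on $554 = $110.80. Cost to member: $110.80. OOP to date $2,935.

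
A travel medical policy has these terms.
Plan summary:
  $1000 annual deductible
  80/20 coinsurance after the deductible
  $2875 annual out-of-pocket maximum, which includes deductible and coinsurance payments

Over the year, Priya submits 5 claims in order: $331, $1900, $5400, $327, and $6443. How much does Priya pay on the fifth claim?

$483.40

Claim 1 — $331: entire amount goes to the deductible. Traveler pays $331; OOP now $331.
Claim 2 — $1900: $669 finishes the deductible; $1231 goes to coinsurance; traveler's 20% is $246.20. Traveler pays $915.20; OOP now $1246.20.
Claim 3 — $5400: 20% coinsurance on $5400 = $1080. Traveler pays $1080; OOP now $2326.20.
Claim 4 — $327: deductible already satisfied, so traveler's share is 20% × $327 = $65.40. Traveler pays $65.40; OOP now $2391.60.
Claim 5 — $6443: deductible already satisfied, so traveler's share is 20% × $6443 = $1288.60. OOP would hit $3680.20 > $2875, so the cap limits the traveler to $2875 − $2391.60 = $483.40.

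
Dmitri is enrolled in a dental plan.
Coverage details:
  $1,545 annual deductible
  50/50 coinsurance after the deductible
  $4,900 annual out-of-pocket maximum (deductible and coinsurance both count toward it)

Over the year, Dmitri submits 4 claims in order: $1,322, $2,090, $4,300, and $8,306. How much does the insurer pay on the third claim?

#1 ($1,322): all of it applies to the deductible. Patient owes $1,322 (running OOP $1,322). Insurer: $1,322 − $1,322 = $0.
#2 ($2,090): $223 finishes the deductible; $1,867 goes to coinsurance; 50% of $1,867 = $933.50. Patient pays $1,156.50; OOP now $2,478.50. Plan pays $2,090 − $1,156.50 = $933.50.
#3 ($4,300): deductible met; 50% of $4,300 = $2,150. Cost to patient: $2,150. OOP to date $4,628.50. Plan pays $4,300 − $2,150 = $2,150.

$2,150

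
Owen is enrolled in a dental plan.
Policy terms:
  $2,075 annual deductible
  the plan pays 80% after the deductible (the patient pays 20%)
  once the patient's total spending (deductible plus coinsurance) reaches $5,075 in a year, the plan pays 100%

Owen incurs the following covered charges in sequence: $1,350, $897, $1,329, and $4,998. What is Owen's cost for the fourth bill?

Bill 1, $1,350: fully absorbed by the deductible. Patient owes $1,350 (running OOP $1,350).
Bill 2, $897: deductible takes $725, $172 remains; coinsurance $172 × 20% = $34.40. Patient pays $759.40; OOP now $2,109.40.
Bill 3, $1,329: deductible already satisfied, so patient's share is 20% × $1,329 = $265.80. Patient pays $265.80; OOP now $2,375.20.
Bill 4, $4,998: 20% coinsurance on $4,998 = $999.60. Patient owes $999.60 (running OOP $3,374.80).

$999.60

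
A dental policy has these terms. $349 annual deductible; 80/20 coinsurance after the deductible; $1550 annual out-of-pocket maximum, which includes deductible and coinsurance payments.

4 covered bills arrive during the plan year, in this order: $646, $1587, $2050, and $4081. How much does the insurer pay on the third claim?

$1640

Bill 1, $646: $349 finishes the deductible; $297 goes to coinsurance; patient's 20% is $59.40. Patient owes $408.40 (running OOP $408.40). Plan pays $646 − $408.40 = $237.60.
Bill 2, $1587: 20% coinsurance on $1587 = $317.40. Patient pays $317.40; OOP now $725.80. Plan pays $1587 − $317.40 = $1269.60.
Bill 3, $2050: deductible met; 20% of $2050 = $410. Patient owes $410 (running OOP $1135.80). Insurer: $2050 − $410 = $1640.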